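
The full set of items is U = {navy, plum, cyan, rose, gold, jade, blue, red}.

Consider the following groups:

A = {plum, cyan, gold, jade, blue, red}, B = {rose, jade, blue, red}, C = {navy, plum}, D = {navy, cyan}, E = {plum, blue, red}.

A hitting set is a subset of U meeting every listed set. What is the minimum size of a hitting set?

2

Take H = {navy, red}. Each listed group contains at least one of these, so H is a hitting set of size 2.
The groups D, E are pairwise disjoint, so any hitting set needs a separate item for each — at least 2. Hence 2 is optimal.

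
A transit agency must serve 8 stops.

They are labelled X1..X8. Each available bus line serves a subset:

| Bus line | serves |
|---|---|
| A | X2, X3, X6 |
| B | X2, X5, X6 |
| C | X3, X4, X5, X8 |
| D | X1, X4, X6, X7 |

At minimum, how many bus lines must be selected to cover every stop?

A and C and D together: A ∪ C ∪ D = {X1, X2, X3, X4, X5, X6, X7, X8} — every stop is covered.
Only D contains X1, so D is forced; the remaining 4 stops need at least 2 more bus lines (each remaining bus line adds at most 3) — so at least 3 bus lines are needed, and 3 is optimal.

3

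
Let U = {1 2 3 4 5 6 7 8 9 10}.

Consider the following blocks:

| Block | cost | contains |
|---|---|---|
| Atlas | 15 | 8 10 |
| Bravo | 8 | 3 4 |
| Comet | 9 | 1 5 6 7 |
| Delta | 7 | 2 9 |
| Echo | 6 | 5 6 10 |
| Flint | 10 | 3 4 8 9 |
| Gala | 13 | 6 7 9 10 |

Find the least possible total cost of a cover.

Comet, Delta, Echo, Flint together cover every item (Comet ∪ Delta ∪ Echo ∪ Flint = {1, 2, 3, 4, 5, 6, 7, 8, 9, 10}); total cost 9 + 7 + 6 + 10 = 32.
No covering selection has total cost below 32.

32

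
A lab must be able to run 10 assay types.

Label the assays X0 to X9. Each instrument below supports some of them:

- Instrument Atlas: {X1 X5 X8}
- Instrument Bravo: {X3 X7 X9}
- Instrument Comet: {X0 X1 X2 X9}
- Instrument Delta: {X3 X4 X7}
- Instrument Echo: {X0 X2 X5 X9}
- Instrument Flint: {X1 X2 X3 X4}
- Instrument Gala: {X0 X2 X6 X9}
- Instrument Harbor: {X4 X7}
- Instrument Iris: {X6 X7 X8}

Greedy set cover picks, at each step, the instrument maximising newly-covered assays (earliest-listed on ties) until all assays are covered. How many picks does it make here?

4

Greedy: pick Comet (covers 4 new) → pick Delta (covers 3 new) → pick Atlas (covers 2 new) → pick Gala (covers 1 new). Total picks: 4.
(The true minimum cover uses only 3 instruments, so greedy is not optimal here.)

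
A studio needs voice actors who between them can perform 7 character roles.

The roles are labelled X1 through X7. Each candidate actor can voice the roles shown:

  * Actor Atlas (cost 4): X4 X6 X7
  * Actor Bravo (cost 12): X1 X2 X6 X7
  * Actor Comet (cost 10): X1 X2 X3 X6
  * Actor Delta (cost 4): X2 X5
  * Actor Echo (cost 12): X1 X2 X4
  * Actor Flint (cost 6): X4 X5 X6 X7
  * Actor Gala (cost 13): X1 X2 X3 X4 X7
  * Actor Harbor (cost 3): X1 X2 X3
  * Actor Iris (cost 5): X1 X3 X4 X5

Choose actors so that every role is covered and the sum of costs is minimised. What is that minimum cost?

Flint, Harbor together cover every role (Flint ∪ Harbor = {X1, X2, X3, X4, X5, X6, X7}); total cost 6 + 3 = 9.
The greedy pick Harbor, Atlas, Delta costs 11; no covering selection beats 9.

9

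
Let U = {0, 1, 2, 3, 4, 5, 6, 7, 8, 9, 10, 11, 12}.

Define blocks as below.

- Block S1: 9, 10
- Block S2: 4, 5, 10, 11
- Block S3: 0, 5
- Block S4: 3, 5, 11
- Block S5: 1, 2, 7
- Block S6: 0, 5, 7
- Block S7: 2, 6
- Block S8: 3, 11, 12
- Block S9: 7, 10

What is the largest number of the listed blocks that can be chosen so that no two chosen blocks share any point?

S1, S3, S7, S8 are pairwise disjoint (S1={9,10}; S3={0,5}; S7={2,6}; S8={3,11,12}).
Every remaining block overlaps one of these, and no 5 of the listed blocks are pairwise disjoint, so 4 is the maximum.

4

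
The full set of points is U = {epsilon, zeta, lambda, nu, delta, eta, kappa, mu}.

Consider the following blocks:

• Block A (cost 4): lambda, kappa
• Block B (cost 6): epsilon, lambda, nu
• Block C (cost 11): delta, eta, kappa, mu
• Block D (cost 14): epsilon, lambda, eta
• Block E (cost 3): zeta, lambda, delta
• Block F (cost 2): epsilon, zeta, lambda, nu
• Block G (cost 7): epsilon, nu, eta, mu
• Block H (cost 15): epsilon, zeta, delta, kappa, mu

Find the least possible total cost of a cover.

13

C, F together cover every point (C ∪ F = {epsilon, zeta, lambda, nu, delta, eta, kappa, mu}); total cost 11 + 2 = 13.
No covering selection has total cost below 13.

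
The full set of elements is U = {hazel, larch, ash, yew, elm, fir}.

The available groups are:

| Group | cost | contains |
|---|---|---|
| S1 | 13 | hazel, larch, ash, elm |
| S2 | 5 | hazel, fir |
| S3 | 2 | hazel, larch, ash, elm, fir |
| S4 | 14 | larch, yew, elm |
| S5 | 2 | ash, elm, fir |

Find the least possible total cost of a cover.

16

S3, S4 together cover every element (S3 ∪ S4 = {hazel, larch, ash, yew, elm, fir}); total cost 2 + 14 = 16.
No covering selection has total cost below 16.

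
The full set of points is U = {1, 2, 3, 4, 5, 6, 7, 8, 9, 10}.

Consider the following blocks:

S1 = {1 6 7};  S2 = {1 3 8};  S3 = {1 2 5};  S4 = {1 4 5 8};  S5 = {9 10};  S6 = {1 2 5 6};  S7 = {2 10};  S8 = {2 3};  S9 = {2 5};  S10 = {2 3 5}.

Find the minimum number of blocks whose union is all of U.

4

S1, S4, S5, and S8 cover everything between them: the union {1, 2, 3, 4, 5, 6, 7, 8, 9, 10} is all of U.
Only S4 contains 4, so S4 is forced; the remaining 6 points need at least 3 more blocks (each remaining block adds at most 2) — so at least 4 blocks are needed, and 4 is optimal.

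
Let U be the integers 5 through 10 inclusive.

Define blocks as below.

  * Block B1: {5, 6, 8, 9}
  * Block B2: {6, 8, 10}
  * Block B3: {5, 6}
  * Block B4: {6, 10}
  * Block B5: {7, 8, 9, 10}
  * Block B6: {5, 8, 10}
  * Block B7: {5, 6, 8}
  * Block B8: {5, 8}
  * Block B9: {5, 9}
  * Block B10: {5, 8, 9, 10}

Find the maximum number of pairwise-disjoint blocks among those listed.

B4, B8 are pairwise disjoint (B4={6,10}; B8={5,8}).
Every remaining block overlaps one of these, and no 3 of the listed blocks are pairwise disjoint, so 2 is the maximum.

2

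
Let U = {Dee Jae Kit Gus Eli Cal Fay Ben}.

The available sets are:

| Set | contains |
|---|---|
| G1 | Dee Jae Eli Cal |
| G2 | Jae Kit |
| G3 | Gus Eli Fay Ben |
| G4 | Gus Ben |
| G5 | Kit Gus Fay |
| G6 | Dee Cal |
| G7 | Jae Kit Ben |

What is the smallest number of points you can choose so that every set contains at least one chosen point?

The 3 points {Jae, Gus, Cal} hit every set.
The sets G2, G3, G6 are pairwise disjoint, so any hitting set needs a separate point for each — at least 3. Hence 3 is optimal.

3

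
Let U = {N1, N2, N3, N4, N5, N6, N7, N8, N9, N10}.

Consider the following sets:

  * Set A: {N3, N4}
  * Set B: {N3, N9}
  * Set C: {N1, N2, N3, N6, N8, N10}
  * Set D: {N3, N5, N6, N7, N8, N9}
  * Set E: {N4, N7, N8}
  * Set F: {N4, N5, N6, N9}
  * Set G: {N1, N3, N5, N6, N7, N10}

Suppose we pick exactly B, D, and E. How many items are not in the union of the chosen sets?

Union of B, D, E = {N3, N4, N5, N6, N7, N8, N9}.
Not covered: N1, N2, N10 — 3 items.

3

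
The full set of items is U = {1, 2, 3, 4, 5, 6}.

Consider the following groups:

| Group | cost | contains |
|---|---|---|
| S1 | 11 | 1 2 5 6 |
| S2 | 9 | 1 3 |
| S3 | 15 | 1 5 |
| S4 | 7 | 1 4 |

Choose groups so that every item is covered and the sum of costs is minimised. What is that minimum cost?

S1, S2, S4 together cover every item (S1 ∪ S2 ∪ S4 = {1, 2, 3, 4, 5, 6}); total cost 11 + 9 + 7 = 27.
No covering selection has total cost below 27.

27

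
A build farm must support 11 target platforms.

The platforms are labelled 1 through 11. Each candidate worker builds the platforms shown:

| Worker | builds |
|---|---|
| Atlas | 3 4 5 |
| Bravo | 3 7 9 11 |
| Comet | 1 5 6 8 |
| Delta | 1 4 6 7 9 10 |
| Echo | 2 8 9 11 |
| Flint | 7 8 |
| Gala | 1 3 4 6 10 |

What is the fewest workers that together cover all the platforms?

Atlas and Delta and Echo together: Atlas ∪ Delta ∪ Echo = {1, 2, 3, 4, 5, 6, 7, 8, 9, 10, 11} — every platform is covered.
Only Echo contains 2, so Echo is forced; the remaining 7 platforms need at least 2 more workers (each remaining worker adds at most 5) — so at least 3 workers are needed, and 3 is optimal.

3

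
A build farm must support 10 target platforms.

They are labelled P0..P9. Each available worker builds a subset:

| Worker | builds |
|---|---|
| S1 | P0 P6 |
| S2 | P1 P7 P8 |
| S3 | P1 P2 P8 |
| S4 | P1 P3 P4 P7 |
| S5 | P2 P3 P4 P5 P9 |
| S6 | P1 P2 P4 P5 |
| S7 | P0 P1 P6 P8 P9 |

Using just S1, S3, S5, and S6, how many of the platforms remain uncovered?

Union of S1, S3, S5, S6 = {P0, P1, P2, P3, P4, P5, P6, P8, P9}.
Not covered: P7 — 1 platform.

1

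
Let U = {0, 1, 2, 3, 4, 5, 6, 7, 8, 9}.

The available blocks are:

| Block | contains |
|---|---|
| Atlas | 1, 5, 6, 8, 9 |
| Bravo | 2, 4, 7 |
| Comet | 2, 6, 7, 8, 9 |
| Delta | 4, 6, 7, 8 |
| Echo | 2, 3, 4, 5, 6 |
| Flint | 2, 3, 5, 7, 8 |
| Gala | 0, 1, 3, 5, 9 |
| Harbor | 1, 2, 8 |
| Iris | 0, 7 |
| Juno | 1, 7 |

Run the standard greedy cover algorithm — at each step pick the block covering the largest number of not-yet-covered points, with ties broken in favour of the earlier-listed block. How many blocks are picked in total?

Greedy: pick Atlas (covers 5 new) → pick Bravo (covers 3 new) → pick Gala (covers 2 new). Total picks: 3.

3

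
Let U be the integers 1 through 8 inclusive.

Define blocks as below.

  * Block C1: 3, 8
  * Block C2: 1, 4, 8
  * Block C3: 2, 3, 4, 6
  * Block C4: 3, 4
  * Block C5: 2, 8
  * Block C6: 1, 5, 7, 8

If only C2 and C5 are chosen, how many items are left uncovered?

4

Union of C2, C5 = {1, 2, 4, 8}.
Not covered: 3, 5, 6, 7 — 4 items.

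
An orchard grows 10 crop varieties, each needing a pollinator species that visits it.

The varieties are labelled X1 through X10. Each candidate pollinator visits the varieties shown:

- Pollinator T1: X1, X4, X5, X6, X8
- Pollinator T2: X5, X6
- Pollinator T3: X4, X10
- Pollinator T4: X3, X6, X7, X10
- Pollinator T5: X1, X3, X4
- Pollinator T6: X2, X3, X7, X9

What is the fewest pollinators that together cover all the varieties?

3

Take {T1, T4, T6}. Their union is {X1, X2, X3, X4, X5, X6, X7, X8, X9, X10}, which is all 10 varieties.
Only T6 contains X2, so T6 is forced; the remaining 6 varieties need at least 2 more pollinators (each remaining pollinator adds at most 5) — so at least 3 pollinators are needed, and 3 is optimal.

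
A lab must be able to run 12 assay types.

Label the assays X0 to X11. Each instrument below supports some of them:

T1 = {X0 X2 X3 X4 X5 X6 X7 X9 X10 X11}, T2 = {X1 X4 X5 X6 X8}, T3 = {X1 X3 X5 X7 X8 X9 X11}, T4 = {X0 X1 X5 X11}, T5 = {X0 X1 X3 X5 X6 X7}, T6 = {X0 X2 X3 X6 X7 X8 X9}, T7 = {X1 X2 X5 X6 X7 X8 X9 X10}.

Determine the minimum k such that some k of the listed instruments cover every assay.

T1 and T7 together: T1 ∪ T7 = {X0, X1, X2, X3, X4, X5, X6, X7, X8, X9, X10, X11} — every assay is covered.
No single instrument has all 12 assays (the largest, T1, has 10), so 2 is optimal.

2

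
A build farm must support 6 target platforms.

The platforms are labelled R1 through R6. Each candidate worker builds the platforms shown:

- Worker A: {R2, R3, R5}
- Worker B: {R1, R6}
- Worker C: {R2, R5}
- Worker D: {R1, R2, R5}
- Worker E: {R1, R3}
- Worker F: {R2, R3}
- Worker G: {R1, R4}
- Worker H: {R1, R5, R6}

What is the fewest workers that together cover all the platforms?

A and B and G together: A ∪ B ∪ G = {R1, R2, R3, R4, R5, R6} — every platform is covered.
Only G contains R4, so G is forced; the remaining 4 platforms need at least 2 more workers (each remaining worker adds at most 3) — so at least 3 workers are needed, and 3 is optimal.

3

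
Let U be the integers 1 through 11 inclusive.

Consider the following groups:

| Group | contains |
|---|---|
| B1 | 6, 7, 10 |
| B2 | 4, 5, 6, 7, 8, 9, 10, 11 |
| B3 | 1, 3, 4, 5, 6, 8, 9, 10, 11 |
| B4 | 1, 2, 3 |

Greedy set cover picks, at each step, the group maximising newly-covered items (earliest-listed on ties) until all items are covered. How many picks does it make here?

Greedy: pick B3 (covers 9 new) → pick B1 (covers 1 new) → pick B4 (covers 1 new). Total picks: 3.
(The true minimum cover uses only 2 groups, so greedy is not optimal here.)

3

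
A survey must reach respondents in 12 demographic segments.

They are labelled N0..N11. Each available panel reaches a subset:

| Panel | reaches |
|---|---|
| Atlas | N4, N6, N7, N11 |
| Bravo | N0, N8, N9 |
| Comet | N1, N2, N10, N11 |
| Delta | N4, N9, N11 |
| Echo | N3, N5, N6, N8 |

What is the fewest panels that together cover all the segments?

4

Atlas and Bravo and Comet and Echo together: Atlas ∪ Bravo ∪ Comet ∪ Echo = {N0, N1, N2, N3, N4, N5, N6, N7, N8, N9, N10, N11} — every segment is covered.
Only Bravo contains N0, so Bravo is forced; the remaining 9 segments need at least 3 more panels (each remaining panel adds at most 4) — so at least 4 panels are needed, and 4 is optimal.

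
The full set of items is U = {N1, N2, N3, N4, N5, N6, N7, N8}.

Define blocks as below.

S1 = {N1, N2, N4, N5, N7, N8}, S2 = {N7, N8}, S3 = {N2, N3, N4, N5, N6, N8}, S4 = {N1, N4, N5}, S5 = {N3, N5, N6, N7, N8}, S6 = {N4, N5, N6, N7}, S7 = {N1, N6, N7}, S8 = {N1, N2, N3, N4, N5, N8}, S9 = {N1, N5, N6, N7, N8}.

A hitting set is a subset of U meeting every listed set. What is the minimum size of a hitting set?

2

The 2 items {N5, N7} hit every block.
The blocks S2, S4 are pairwise disjoint, so any hitting set needs a separate item for each — at least 2. Hence 2 is optimal.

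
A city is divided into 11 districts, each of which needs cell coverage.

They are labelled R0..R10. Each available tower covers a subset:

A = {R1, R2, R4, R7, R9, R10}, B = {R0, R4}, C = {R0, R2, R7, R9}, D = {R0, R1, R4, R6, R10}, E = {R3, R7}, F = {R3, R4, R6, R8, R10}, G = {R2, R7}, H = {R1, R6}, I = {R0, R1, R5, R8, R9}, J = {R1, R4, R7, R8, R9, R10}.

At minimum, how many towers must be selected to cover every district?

3

Take {A, F, I}. Their union is {R0, R1, R2, R3, R4, R5, R6, R7, R8, R9, R10}, which is all 11 districts.
Only I contains R5, so I is forced; the remaining 6 districts need at least 2 more towers (each remaining tower adds at most 4) — so at least 3 towers are needed, and 3 is optimal.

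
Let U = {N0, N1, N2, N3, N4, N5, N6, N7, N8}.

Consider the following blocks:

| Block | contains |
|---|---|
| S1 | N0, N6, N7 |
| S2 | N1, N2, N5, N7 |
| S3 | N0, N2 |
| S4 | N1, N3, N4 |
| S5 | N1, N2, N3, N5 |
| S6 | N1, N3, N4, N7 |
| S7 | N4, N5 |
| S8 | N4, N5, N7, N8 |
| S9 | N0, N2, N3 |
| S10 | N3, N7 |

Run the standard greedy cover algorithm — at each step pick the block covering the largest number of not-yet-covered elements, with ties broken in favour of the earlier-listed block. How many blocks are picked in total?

4

Greedy: pick S2 (covers 4 new) → pick S1 (covers 2 new) → pick S4 (covers 2 new) → pick S8 (covers 1 new). Total picks: 4.
(The true minimum cover uses only 3 blocks, so greedy is not optimal here.)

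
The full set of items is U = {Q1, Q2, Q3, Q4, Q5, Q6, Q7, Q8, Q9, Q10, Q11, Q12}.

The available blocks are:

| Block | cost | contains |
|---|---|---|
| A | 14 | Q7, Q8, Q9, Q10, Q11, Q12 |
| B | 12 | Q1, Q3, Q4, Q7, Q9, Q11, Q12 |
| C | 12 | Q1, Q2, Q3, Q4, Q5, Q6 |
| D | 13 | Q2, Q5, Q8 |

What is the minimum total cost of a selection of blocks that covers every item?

26

A, C together cover every item (A ∪ C = {Q1, Q2, Q3, Q4, Q5, Q6, Q7, Q8, Q9, Q10, Q11, Q12}); total cost 14 + 12 = 26.
The greedy pick B, C, A costs 38; no covering selection beats 26.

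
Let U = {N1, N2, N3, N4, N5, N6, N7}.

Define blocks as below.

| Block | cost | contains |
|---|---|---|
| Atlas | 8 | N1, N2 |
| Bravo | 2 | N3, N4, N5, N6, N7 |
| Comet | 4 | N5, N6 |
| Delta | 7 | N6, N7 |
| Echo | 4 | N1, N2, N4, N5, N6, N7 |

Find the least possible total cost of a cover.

Bravo, Echo together cover every point (Bravo ∪ Echo = {N1, N2, N3, N4, N5, N6, N7}); total cost 2 + 4 = 6.
No covering selection has total cost below 6.

6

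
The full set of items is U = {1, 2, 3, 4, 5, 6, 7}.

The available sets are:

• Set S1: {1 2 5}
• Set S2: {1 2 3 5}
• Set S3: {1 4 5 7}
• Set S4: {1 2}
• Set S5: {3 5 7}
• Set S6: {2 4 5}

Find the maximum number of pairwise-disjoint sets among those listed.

2

S4, S5 are pairwise disjoint (S4={1,2}; S5={3,5,7}).
Every remaining set overlaps one of these, and no 3 of the listed sets are pairwise disjoint, so 2 is the maximum.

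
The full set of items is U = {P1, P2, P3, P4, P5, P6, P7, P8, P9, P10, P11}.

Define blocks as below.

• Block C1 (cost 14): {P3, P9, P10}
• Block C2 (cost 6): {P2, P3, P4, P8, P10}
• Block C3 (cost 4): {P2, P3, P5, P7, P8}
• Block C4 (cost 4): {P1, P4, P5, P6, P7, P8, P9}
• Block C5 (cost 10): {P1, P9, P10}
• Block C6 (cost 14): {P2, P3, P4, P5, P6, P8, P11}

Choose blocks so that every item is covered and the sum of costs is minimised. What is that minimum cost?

C2, C4, C6 together cover every item (C2 ∪ C4 ∪ C6 = {P1, P2, P3, P4, P5, P6, P7, P8, P9, P10, P11}); total cost 6 + 4 + 14 = 24.
No covering selection has total cost below 24.

24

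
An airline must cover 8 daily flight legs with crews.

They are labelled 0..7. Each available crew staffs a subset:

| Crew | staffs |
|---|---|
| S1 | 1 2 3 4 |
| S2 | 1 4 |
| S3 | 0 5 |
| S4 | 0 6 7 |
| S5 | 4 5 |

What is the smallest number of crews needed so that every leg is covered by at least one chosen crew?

3

S1 and S4 and S5 together: S1 ∪ S4 ∪ S5 = {0, 1, 2, 3, 4, 5, 6, 7} — every leg is covered.
Only S1 contains 2, so S1 is forced; the remaining 4 legs need at least 2 more crews (each remaining crew adds at most 3) — so at least 3 crews are needed, and 3 is optimal.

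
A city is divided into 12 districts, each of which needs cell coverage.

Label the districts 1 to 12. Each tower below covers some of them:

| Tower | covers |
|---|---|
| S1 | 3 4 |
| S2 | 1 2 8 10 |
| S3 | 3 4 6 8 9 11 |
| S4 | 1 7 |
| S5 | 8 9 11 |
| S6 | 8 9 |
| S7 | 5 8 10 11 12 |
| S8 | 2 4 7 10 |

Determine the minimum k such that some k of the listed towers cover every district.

S3 and S4 and S7 and S8 together: S3 ∪ S4 ∪ S7 ∪ S8 = {1, 2, 3, 4, 5, 6, 7, 8, 9, 10, 11, 12} — every district is covered.
No 3 of the 8 towers cover everything (all 56 combinations miss at least one district), so 4 is optimal.

4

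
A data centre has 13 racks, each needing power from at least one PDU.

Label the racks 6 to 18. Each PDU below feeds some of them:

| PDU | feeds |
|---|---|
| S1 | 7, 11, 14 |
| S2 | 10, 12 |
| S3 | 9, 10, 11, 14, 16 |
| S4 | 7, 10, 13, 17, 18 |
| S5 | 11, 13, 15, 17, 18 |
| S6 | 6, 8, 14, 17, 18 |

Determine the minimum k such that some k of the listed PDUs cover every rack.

5

S1 and S2 and S3 and S5 and S6 together: S1 ∪ S2 ∪ S3 ∪ S5 ∪ S6 = {6, 7, 8, 9, 10, 11, 12, 13, 14, 15, 16, 17, 18} — every rack is covered.
No 4 of the 6 PDUs cover everything (all 15 combinations miss at least one rack), so 5 is optimal.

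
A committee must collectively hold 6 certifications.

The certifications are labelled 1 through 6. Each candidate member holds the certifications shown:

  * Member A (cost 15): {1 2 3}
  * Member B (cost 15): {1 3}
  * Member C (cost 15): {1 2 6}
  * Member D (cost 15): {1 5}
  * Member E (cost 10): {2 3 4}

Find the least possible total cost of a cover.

40

C, D, E together cover every certification (C ∪ D ∪ E = {1, 2, 3, 4, 5, 6}); total cost 15 + 15 + 10 = 40.
No covering selection has total cost below 40.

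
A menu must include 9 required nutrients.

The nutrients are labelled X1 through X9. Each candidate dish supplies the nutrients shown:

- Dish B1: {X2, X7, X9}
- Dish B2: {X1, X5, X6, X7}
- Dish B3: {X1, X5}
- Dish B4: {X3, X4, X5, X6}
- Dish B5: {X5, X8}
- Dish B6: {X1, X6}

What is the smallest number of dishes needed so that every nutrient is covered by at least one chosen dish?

B1 and B3 and B4 and B5 together: B1 ∪ B3 ∪ B4 ∪ B5 = {X1, X2, X3, X4, X5, X6, X7, X8, X9} — every nutrient is covered.
Only B5 contains X8, so B5 is forced; the remaining 7 nutrients need at least 3 more dishes (each remaining dish adds at most 3) — so at least 4 dishes are needed, and 4 is optimal.

4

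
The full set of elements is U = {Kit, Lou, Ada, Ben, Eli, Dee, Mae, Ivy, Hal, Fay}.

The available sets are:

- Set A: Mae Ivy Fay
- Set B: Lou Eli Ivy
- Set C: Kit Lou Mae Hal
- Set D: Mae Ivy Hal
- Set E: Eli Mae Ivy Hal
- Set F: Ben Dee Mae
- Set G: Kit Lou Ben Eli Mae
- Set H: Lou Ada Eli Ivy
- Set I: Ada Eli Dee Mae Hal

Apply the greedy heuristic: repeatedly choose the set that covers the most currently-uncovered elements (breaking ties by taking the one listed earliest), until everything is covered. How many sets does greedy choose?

3

Greedy: pick G (covers 5 new) → pick I (covers 3 new) → pick A (covers 2 new). Total picks: 3.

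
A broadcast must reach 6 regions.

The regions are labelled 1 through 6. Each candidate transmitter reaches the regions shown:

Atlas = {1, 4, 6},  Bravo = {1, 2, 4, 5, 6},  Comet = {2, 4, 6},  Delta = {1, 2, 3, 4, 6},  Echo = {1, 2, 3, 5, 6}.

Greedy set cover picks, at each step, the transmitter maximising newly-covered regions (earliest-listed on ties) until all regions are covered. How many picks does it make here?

2

Greedy: pick Bravo (covers 5 new) → pick Delta (covers 1 new). Total picks: 2.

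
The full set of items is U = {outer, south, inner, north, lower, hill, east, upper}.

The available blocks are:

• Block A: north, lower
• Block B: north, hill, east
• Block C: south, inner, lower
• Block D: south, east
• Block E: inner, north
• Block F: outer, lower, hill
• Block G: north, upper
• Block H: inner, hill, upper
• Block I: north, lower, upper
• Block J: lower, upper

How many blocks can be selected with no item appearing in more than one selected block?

3

D, E, F are pairwise disjoint (D={south,east}; E={inner,north}; F={outer,lower,hill}).
Every remaining block overlaps one of these, and no 4 of the listed blocks are pairwise disjoint, so 3 is the maximum.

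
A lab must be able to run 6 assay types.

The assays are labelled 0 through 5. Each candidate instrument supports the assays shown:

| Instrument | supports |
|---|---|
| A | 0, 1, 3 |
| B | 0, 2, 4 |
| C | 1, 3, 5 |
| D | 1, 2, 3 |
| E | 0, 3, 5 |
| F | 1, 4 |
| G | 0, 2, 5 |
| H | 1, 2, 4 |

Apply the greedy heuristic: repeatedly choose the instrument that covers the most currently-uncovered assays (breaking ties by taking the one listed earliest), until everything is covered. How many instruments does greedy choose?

3

Greedy: pick A (covers 3 new) → pick B (covers 2 new) → pick C (covers 1 new). Total picks: 3.
(The true minimum cover uses only 2 instruments, so greedy is not optimal here.)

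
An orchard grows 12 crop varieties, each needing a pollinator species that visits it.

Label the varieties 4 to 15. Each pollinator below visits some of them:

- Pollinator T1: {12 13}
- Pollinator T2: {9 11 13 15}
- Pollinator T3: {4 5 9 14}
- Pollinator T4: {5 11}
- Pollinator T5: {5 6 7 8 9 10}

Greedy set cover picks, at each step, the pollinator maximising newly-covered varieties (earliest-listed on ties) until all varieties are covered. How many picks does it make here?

Greedy: pick T5 (covers 6 new) → pick T2 (covers 3 new) → pick T3 (covers 2 new) → pick T1 (covers 1 new). Total picks: 4.

4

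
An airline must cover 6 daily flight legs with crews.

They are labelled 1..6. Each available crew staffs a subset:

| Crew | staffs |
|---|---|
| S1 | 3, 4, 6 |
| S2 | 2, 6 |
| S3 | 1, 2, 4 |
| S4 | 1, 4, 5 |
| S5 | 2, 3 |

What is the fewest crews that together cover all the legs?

Take {S2, S4, S5}. Their union is {1, 2, 3, 4, 5, 6}, which is all 6 legs.
Only S4 contains 5, so S4 is forced; the remaining 3 legs need at least 2 more crews (each remaining crew adds at most 2) — so at least 3 crews are needed, and 3 is optimal.

3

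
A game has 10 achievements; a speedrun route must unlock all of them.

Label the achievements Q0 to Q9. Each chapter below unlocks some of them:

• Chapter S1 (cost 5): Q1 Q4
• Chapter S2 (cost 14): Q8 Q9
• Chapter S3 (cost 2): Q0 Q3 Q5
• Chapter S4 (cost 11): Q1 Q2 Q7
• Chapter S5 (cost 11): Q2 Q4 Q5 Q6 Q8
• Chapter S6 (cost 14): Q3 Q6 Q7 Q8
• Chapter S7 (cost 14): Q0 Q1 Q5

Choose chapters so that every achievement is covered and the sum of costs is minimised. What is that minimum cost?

38

S2, S3, S4, S5 together cover every achievement (S2 ∪ S3 ∪ S4 ∪ S5 = {Q0, Q1, Q2, Q3, Q4, Q5, Q6, Q7, Q8, Q9}); total cost 14 + 2 + 11 + 11 = 38.
The greedy pick S3, S1, S5, S4, S2 costs 43; no covering selection beats 38.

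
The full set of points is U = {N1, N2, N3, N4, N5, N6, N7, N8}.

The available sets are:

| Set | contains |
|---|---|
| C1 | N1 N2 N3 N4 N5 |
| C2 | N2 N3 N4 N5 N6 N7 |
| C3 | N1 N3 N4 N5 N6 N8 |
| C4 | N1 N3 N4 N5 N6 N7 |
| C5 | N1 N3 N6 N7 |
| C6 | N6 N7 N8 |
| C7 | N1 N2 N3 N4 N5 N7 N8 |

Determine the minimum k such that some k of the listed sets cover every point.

Take {C2, C7}. Their union is {N1, N2, N3, N4, N5, N6, N7, N8}, which is all 8 points.
No single set has all 8 points (the largest, C7, has 7), so 2 is optimal.

2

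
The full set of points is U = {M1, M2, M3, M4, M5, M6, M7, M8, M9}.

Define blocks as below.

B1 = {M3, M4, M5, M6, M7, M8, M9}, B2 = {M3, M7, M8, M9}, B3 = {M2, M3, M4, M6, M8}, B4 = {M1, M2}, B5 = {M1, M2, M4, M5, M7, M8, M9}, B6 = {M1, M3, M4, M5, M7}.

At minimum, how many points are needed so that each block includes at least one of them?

Take H = {M1, M3}. Each listed block contains at least one of these, so H is a hitting set of size 2.
The blocks B2, B4 are pairwise disjoint, so any hitting set needs a separate point for each — at least 2. Hence 2 is optimal.

2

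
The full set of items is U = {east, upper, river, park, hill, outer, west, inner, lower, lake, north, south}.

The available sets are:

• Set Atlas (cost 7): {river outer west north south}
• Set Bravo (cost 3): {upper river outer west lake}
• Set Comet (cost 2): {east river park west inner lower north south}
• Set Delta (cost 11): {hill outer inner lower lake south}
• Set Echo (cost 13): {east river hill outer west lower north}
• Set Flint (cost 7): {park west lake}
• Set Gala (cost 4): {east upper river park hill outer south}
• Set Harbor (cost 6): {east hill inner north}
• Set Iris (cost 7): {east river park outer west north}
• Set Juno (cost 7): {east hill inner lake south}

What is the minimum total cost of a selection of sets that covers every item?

9

Bravo, Comet, Gala together cover every item (Bravo ∪ Comet ∪ Gala = {east, upper, river, park, hill, outer, west, inner, lower, lake, north, south}); total cost 3 + 2 + 4 = 9.
No covering selection has total cost below 9.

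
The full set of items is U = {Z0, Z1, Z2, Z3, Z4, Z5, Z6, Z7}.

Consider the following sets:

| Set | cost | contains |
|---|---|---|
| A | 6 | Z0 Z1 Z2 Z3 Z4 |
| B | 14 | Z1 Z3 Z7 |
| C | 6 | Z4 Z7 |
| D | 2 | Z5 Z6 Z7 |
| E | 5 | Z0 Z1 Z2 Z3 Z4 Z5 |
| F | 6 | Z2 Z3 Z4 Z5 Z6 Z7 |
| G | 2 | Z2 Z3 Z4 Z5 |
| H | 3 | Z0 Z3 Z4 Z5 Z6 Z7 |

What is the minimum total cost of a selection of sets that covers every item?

7

D, E together cover every item (D ∪ E = {Z0, Z1, Z2, Z3, Z4, Z5, Z6, Z7}); total cost 2 + 5 = 7.
The greedy pick G, D, E costs 9; no covering selection beats 7.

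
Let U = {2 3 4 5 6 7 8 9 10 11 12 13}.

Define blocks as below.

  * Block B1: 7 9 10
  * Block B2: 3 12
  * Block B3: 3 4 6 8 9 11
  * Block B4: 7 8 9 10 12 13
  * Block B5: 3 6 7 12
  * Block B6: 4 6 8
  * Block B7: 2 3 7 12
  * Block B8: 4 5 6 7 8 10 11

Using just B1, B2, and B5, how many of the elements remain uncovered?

6

Union of B1, B2, B5 = {3, 6, 7, 9, 10, 12}.
Not covered: 2, 4, 5, 8, 11, 13 — 6 elements.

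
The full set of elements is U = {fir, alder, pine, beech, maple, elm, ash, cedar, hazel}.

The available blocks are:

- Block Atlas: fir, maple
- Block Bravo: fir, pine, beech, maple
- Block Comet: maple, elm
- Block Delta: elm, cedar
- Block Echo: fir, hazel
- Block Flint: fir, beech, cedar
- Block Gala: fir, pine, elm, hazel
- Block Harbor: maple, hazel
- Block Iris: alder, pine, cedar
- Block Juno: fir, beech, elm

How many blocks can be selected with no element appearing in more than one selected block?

3

Harbor, Iris, Juno are pairwise disjoint (Harbor={maple,hazel}; Iris={alder,pine,cedar}; Juno={fir,beech,elm}).
Every remaining block overlaps one of these, and no 4 of the listed blocks are pairwise disjoint, so 3 is the maximum.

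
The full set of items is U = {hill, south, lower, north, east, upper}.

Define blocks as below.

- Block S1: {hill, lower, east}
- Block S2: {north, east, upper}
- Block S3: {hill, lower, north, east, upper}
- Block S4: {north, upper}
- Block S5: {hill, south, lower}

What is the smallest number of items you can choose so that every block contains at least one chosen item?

2

The 2 items {hill, north} hit every block.
The blocks S1, S4 are pairwise disjoint, so any hitting set needs a separate item for each — at least 2. Hence 2 is optimal.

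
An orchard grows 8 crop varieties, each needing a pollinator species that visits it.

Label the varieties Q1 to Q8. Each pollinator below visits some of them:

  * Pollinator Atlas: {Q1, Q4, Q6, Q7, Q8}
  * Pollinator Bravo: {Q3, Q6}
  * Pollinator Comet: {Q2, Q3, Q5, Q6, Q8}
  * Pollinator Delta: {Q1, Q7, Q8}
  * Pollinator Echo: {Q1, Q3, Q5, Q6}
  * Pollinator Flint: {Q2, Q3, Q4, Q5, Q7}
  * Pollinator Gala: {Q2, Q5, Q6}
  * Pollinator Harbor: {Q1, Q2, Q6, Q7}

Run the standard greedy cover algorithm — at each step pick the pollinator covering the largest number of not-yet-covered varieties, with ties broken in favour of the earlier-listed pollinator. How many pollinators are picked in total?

2

Greedy: pick Atlas (covers 5 new) → pick Comet (covers 3 new). Total picks: 2.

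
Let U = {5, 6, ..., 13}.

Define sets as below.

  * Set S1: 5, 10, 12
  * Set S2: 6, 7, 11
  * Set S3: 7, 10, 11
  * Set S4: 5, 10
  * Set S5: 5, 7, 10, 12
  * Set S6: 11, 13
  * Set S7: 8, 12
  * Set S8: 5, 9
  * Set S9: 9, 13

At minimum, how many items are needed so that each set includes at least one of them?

4

Take H = {5, 8, 9, 11}. Each listed set contains at least one of these, so H is a hitting set of size 4.
The sets S2, S4, S7, S9 are pairwise disjoint, so any hitting set needs a separate item for each — at least 4. Hence 4 is optimal.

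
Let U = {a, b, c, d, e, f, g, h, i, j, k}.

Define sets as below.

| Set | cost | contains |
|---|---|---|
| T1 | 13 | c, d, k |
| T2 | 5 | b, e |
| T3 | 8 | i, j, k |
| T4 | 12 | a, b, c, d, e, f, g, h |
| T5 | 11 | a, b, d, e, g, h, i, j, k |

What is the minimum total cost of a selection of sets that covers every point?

T3, T4 together cover every point (T3 ∪ T4 = {a, b, c, d, e, f, g, h, i, j, k}); total cost 8 + 12 = 20.
The greedy pick T5, T4 costs 23; no covering selection beats 20.

20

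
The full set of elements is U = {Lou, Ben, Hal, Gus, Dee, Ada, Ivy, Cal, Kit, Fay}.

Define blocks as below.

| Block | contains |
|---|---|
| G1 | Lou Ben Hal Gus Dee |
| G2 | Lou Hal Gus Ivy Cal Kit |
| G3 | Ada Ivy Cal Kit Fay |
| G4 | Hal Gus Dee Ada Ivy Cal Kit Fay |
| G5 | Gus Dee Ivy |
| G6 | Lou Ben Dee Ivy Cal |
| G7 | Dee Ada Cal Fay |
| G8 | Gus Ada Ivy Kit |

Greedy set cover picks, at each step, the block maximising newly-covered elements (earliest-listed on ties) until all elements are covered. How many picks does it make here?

Greedy: pick G4 (covers 8 new) → pick G1 (covers 2 new). Total picks: 2.

2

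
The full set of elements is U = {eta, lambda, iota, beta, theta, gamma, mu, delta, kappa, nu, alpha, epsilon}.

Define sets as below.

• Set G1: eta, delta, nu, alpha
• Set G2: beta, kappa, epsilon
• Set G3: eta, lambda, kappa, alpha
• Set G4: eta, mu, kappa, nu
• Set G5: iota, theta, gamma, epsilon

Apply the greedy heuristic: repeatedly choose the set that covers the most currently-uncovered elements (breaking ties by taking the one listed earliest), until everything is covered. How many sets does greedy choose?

Greedy: pick G1 (covers 4 new) → pick G5 (covers 4 new) → pick G2 (covers 2 new) → pick G3 (covers 1 new) → pick G4 (covers 1 new). Total picks: 5.

5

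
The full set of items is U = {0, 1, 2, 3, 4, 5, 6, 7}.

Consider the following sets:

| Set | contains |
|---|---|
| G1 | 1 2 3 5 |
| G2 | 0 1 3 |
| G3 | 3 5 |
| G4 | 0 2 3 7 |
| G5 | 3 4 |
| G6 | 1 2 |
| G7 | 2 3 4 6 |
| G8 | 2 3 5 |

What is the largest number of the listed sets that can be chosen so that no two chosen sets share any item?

2

G3, G6 are pairwise disjoint (G3={3,5}; G6={1,2}).
Every remaining set overlaps one of these, and no 3 of the listed sets are pairwise disjoint, so 2 is the maximum.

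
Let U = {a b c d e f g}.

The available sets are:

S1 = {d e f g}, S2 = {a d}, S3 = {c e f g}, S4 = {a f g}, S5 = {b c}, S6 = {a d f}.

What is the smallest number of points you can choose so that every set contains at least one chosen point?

3

The 3 points {a, b, g} hit every set.
No choice of 2 points meets every set, so 3 is the minimum.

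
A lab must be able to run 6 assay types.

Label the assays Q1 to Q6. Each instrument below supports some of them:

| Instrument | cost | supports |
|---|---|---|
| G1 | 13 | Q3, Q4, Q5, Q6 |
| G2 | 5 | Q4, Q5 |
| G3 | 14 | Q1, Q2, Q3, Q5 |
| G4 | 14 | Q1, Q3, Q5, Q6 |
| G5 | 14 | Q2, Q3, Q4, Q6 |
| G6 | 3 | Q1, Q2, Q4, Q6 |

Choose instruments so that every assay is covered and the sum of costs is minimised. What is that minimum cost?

G1, G6 together cover every assay (G1 ∪ G6 = {Q1, Q2, Q3, Q4, Q5, Q6}); total cost 13 + 3 = 16.
The greedy pick G6, G2, G1 costs 21; no covering selection beats 16.

16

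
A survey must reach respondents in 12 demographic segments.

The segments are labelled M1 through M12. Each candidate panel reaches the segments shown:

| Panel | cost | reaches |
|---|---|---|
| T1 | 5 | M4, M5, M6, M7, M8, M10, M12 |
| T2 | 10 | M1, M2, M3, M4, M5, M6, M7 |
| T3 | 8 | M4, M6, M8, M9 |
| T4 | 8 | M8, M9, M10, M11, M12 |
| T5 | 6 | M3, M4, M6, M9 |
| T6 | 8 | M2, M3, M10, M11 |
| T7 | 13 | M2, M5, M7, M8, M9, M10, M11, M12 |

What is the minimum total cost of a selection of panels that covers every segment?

18

T2, T4 together cover every segment (T2 ∪ T4 = {M1, M2, M3, M4, M5, M6, M7, M8, M9, M10, M11, M12}); total cost 10 + 8 = 18.
The greedy pick T1, T6, T5, T2 costs 29; no covering selection beats 18.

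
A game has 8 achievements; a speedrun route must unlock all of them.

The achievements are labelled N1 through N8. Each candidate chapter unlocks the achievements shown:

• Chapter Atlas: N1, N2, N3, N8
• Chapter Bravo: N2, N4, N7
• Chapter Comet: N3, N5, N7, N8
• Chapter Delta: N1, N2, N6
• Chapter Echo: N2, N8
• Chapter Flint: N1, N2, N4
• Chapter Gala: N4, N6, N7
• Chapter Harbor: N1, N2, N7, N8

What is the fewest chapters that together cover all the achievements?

Comet and Delta and Flint together: Comet ∪ Delta ∪ Flint = {N1, N2, N3, N4, N5, N6, N7, N8} — every achievement is covered.
Only Comet contains N5, so Comet is forced; the remaining 4 achievements need at least 2 more chapters (each remaining chapter adds at most 3) — so at least 3 chapters are needed, and 3 is optimal.

3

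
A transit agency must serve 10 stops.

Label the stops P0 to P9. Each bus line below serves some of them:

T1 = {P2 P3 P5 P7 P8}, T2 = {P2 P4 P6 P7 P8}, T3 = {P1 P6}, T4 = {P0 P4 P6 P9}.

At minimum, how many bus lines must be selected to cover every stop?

Take {T1, T3, T4}. Their union is {P0, P1, P2, P3, P4, P5, P6, P7, P8, P9}, which is all 10 stops.
Only T4 contains P0, so T4 is forced; the remaining 6 stops need at least 2 more bus lines (each remaining bus line adds at most 5) — so at least 3 bus lines are needed, and 3 is optimal.

3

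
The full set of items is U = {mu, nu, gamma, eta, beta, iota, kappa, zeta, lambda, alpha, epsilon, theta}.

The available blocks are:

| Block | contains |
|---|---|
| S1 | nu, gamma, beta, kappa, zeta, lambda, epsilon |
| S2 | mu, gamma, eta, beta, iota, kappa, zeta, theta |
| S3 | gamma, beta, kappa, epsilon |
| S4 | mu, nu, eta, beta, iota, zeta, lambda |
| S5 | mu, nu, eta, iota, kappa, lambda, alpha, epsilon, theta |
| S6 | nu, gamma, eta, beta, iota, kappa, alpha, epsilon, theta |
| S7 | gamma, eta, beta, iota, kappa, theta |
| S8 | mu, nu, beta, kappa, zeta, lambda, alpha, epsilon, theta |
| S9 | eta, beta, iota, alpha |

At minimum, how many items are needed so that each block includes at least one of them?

2

Take H = {beta, lambda}. Each listed block contains at least one of these, so H is a hitting set of size 2.
No single item lies in every block, so at least 2 are needed and 2 is optimal.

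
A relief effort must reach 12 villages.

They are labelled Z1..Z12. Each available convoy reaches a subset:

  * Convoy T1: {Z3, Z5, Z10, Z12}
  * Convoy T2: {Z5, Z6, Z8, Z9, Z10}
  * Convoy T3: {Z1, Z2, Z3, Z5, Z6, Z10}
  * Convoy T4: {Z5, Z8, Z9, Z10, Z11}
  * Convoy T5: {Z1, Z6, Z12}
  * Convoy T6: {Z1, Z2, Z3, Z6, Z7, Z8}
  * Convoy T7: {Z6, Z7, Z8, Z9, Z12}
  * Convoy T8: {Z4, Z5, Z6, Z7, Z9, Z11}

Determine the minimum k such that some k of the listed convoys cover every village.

3

Take {T3, T7, T8}. Their union is {Z1, Z2, Z3, Z4, Z5, Z6, Z7, Z8, Z9, Z10, Z11, Z12}, which is all 12 villages.
Only T8 contains Z4, so T8 is forced; the remaining 6 villages need at least 2 more convoys (each remaining convoy adds at most 4) — so at least 3 convoys are needed, and 3 is optimal.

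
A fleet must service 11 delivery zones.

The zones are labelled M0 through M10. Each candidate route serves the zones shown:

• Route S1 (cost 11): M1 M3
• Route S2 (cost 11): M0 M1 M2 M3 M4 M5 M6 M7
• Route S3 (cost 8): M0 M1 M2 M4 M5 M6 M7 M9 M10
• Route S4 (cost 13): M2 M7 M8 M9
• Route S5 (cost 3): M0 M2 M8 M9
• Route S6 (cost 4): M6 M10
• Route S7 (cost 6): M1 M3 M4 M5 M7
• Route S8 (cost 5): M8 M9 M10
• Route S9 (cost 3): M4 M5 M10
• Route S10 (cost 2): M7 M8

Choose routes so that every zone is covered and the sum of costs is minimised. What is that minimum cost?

S5, S6, S7 together cover every zone (S5 ∪ S6 ∪ S7 = {M0, M1, M2, M3, M4, M5, M6, M7, M8, M9, M10}); total cost 3 + 4 + 6 = 13.
The greedy pick S5, S9, S7, S6 costs 16; no covering selection beats 13.

13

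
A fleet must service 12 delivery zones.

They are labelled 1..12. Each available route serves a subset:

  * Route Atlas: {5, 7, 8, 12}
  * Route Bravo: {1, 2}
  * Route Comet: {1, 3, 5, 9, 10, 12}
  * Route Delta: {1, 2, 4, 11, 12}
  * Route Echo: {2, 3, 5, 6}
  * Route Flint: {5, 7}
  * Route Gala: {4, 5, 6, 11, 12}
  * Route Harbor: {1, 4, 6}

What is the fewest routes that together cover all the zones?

4

Atlas and Comet and Delta and Gala together: Atlas ∪ Comet ∪ Delta ∪ Gala = {1, 2, 3, 4, 5, 6, 7, 8, 9, 10, 11, 12} — every zone is covered.
No 3 of the 8 routes cover everything (all 56 combinations miss at least one zone), so 4 is optimal.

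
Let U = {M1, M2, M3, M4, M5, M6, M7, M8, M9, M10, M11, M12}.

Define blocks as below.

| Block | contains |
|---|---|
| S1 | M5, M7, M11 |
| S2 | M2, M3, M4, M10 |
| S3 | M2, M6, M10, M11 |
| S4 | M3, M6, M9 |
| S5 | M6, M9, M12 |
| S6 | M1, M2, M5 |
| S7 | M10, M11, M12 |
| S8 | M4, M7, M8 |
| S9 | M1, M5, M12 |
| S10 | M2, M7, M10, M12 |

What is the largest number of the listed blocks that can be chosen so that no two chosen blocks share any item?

S4, S6, S7, S8 are pairwise disjoint (S4={M3,M6,M9}; S6={M1,M2,M5}; S7={M10,M11,M12}; S8={M4,M7,M8}).
Every remaining block overlaps one of these, and no 5 of the listed blocks are pairwise disjoint, so 4 is the maximum.

4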